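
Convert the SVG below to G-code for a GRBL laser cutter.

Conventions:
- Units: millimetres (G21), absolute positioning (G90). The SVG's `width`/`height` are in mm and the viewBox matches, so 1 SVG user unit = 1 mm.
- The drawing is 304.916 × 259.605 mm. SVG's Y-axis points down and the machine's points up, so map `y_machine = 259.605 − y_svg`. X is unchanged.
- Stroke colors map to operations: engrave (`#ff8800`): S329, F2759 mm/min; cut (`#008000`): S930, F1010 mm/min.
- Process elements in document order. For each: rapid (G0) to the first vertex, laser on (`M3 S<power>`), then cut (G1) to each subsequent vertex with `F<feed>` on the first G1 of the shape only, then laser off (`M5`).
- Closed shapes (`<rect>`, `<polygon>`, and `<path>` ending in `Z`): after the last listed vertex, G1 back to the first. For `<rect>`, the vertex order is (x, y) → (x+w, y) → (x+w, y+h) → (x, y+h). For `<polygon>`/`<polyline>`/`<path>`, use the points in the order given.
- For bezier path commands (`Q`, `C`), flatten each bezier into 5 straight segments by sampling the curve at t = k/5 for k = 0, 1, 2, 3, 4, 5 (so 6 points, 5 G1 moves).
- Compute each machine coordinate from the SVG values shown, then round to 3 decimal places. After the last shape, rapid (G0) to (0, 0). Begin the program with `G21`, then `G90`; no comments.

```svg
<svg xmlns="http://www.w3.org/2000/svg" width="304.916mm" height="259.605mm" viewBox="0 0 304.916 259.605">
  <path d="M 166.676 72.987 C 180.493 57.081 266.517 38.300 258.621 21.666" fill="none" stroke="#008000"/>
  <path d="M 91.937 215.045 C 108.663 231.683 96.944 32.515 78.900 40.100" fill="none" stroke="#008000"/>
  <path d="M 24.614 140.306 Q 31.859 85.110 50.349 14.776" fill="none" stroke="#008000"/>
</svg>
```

G21
G90
G0 X166.676 Y186.618
M3 S930
G1 X182.302 Y196.466 F1010
G1 X207.284 Y206.764
G1 X233.647 Y217.269
G1 X253.417 Y227.741
G1 X258.621 Y237.939
M5
G0 X91.937 Y44.560
M3 S930
G1 X98.736 Y57.093 F1010
G1 X99.770 Y101.138
G1 X96.101 Y156.409
G1 X88.790 Y202.626
G1 X78.900 Y219.505
M5
G0 X24.614 Y119.299
M3 S930
G1 X27.962 Y141.983 F1010
G1 X32.209 Y165.878
G1 X37.356 Y190.984
G1 X43.403 Y217.301
G1 X50.349 Y244.829
M5
G0 X0.000 Y0.000

1 u = 1 mm; y_m = 259.605 − y.

[1] `<path>` cubic bezier, #008000→cut S930 F1010: (166.676,186.618) → (182.302,196.466) → (207.284,206.764) → (233.647,217.269) → (253.417,227.741) → (258.621,237.939)

[2] `<path>` cubic bezier, #008000→cut S930 F1010: (91.937,44.560) → (98.736,57.093) → (99.770,101.138) → (96.101,156.409) → (88.790,202.626) → (78.900,219.505)

[3] `<path>` quadratic bezier, #008000→cut S930 F1010: (24.614,119.299) → (27.962,141.983) → (32.209,165.878) → (37.356,190.984) → (43.403,217.301) → (50.349,244.829)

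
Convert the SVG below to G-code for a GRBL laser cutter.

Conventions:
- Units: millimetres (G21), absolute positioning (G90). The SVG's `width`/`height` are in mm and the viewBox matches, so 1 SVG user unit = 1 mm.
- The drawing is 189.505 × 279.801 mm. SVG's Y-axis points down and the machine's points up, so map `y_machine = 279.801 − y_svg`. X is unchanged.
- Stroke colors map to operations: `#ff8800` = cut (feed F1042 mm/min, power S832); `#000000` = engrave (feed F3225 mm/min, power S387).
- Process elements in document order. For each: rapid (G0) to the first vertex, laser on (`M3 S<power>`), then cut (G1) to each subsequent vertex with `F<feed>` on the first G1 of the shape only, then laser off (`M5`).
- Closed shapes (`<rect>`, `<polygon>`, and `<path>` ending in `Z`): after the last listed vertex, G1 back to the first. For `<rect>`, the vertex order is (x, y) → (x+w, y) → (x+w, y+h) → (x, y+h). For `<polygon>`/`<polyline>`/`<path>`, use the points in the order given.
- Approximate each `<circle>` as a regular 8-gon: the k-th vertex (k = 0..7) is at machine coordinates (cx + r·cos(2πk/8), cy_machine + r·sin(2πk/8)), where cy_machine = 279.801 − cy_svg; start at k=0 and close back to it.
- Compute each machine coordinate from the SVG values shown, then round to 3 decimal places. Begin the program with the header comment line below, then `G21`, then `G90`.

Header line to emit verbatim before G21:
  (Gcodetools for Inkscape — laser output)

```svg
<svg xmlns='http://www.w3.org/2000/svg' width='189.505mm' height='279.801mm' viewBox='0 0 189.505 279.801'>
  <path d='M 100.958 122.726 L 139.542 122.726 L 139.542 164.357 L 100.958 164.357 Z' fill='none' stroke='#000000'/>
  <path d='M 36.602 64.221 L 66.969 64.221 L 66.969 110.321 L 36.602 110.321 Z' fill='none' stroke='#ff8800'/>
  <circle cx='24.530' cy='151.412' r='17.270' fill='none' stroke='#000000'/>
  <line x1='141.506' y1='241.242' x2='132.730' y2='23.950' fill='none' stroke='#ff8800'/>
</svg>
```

Since the viewBox matches the mm dimensions, user units are millimetres directly. The only transform is the Y-flip y_m = 279.801 − y_svg.

Shape 1 is a rectangle drawn with `<path>`. Its stroke #000000 means engrave at S387, F3225. After flipping Y the toolpath is (100.958,157.075) → (139.542,157.075) → (139.542,115.444) → (100.958,115.444) → (100.958,157.075), returning to the start.

Shape 2 is a rectangle drawn with `<path>`. Its stroke #ff8800 means cut at S832, F1042. After flipping Y the toolpath is (36.602,215.580) → (66.969,215.580) → (66.969,169.480) → (36.602,169.480) → (36.602,215.580), returning to the start.

Shape 3 is a circle drawn with `<circle>`. Its stroke #000000 means engrave at S387, F3225. After flipping Y the toolpath is (41.800,128.389) → (36.742,140.601) → (24.530,145.659) → (12.318,140.601) → (7.260,128.389) → (12.318,116.177) → (24.530,111.119) → (36.742,116.177) → (41.800,128.389), returning to the start.

Shape 4 is a line segment drawn with `<line>`. Its stroke #ff8800 means cut at S832, F1042. After flipping Y the toolpath is (141.506,38.559) → (132.730,255.851).

(Gcodetools for Inkscape — laser output)
G21
G90
G0 X100.958 Y157.075
M3 S387
G1 X139.542 Y157.075 F3225
G1 X139.542 Y115.444
G1 X100.958 Y115.444
G1 X100.958 Y157.075
M5
G0 X36.602 Y215.580
M3 S832
G1 X66.969 Y215.580 F1042
G1 X66.969 Y169.480
G1 X36.602 Y169.480
G1 X36.602 Y215.580
M5
G0 X41.800 Y128.389
M3 S387
G1 X36.742 Y140.601 F3225
G1 X24.530 Y145.659
G1 X12.318 Y140.601
G1 X7.260 Y128.389
G1 X12.318 Y116.177
G1 X24.530 Y111.119
G1 X36.742 Y116.177
G1 X41.800 Y128.389
M5
G0 X141.506 Y38.559
M3 S832
G1 X132.730 Y255.851 F1042
M5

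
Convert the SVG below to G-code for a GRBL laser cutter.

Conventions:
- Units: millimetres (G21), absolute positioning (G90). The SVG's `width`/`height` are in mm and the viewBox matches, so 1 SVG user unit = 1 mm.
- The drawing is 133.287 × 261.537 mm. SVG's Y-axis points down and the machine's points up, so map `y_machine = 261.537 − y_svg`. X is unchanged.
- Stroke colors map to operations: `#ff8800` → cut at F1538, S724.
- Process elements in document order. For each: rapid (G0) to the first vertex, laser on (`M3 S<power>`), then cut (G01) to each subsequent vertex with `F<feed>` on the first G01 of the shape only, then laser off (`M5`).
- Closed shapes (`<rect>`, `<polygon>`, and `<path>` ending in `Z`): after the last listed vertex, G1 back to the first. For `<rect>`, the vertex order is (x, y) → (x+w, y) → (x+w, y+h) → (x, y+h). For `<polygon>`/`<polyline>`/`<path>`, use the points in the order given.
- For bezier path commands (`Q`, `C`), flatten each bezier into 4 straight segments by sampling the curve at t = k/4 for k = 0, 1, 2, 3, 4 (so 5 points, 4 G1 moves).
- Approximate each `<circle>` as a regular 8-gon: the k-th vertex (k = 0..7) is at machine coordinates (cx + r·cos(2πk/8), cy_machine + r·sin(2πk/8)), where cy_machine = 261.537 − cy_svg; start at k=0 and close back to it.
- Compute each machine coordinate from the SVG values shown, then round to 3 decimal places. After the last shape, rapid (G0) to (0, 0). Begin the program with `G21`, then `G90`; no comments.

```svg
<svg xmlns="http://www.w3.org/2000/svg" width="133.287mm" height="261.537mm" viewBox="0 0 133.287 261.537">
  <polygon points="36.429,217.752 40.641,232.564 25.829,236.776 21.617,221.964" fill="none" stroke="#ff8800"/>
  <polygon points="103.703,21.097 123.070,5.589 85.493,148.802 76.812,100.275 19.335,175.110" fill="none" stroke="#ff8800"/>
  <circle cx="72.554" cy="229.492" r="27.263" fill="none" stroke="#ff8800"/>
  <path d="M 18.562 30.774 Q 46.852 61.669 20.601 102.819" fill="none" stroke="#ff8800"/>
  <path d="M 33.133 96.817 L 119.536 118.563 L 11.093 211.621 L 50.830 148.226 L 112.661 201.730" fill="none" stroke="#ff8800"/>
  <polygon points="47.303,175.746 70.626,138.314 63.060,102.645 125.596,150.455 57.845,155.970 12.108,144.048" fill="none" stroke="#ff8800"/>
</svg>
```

1 u = 1 mm; y_m = 261.537 − y.

[1] `<polygon>` regular polygon, #ff8800→cut S724 F1538: (36.429,43.785) → (40.641,28.973) → (25.829,24.761) → (21.617,39.573) → (36.429,43.785) (closed)

[2] `<polygon>` closed polygon, #ff8800→cut S724 F1538: (103.703,240.440) → (123.070,255.948) → (85.493,112.735) → (76.812,161.262) → (19.335,86.427) → (103.703,240.440) (closed)

[3] `<circle>` circle, #ff8800→cut S724 F1538: (99.817,32.045) → (91.832,51.323) → (72.554,59.308) → (53.276,51.323) → (45.291,32.045) → (53.276,12.767) → (72.554,4.782) → (91.832,12.767) → (99.817,32.045) (closed)

[4] `<path>` quadratic bezier, #ff8800→cut S724 F1538: (18.562,230.763) → (29.298,214.675) → (33.217,197.304) → (30.318,178.652) → (20.601,158.718)

[5] `<path>` open polyline, #ff8800→cut S724 F1538: (33.133,164.720) → (119.536,142.974) → (11.093,49.916) → (50.830,113.311) → (112.661,59.807)

[6] `<polygon>` closed polygon, #ff8800→cut S724 F1538: (47.303,85.791) → (70.626,123.223) → (63.060,158.892) → (125.596,111.082) → (57.845,105.567) → (12.108,117.489) → (47.303,85.791) (closed)

G21
G90
G0 X36.429 Y43.785
M3 S724
G01 X40.641 Y28.973 F1538
G01 X25.829 Y24.761
G01 X21.617 Y39.573
G01 X36.429 Y43.785
M5
G0 X103.703 Y240.440
M3 S724
G01 X123.070 Y255.948 F1538
G01 X85.493 Y112.735
G01 X76.812 Y161.262
G01 X19.335 Y86.427
G01 X103.703 Y240.440
M5
G0 X99.817 Y32.045
M3 S724
G01 X91.832 Y51.323 F1538
G01 X72.554 Y59.308
G01 X53.276 Y51.323
G01 X45.291 Y32.045
G01 X53.276 Y12.767
G01 X72.554 Y4.782
G01 X91.832 Y12.767
G01 X99.817 Y32.045
M5
G0 X18.562 Y230.763
M3 S724
G01 X29.298 Y214.675 F1538
G01 X33.217 Y197.304
G01 X30.318 Y178.652
G01 X20.601 Y158.718
M5
G0 X33.133 Y164.720
M3 S724
G01 X119.536 Y142.974 F1538
G01 X11.093 Y49.916
G01 X50.830 Y113.311
G01 X112.661 Y59.807
M5
G0 X47.303 Y85.791
M3 S724
G01 X70.626 Y123.223 F1538
G01 X63.060 Y158.892
G01 X125.596 Y111.082
G01 X57.845 Y105.567
G01 X12.108 Y117.489
G01 X47.303 Y85.791
M5
G0 X0.000 Y0.000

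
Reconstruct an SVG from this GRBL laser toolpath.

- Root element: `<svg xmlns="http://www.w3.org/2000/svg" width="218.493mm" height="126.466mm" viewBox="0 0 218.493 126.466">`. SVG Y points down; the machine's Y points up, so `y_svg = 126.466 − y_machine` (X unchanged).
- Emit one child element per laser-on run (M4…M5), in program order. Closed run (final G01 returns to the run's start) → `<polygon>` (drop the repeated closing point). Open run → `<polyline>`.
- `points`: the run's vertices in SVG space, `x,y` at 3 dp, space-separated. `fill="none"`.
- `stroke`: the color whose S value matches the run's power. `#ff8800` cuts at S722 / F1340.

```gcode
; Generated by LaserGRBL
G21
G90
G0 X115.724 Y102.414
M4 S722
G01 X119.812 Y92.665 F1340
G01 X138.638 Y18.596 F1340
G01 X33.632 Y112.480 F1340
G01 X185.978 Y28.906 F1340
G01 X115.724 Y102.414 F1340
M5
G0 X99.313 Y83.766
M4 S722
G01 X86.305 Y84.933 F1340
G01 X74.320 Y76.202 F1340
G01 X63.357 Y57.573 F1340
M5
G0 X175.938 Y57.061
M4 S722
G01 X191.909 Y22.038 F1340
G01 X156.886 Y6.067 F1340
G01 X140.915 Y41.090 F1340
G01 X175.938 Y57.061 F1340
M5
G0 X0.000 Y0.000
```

<svg xmlns="http://www.w3.org/2000/svg" width="218.493mm" height="126.466mm" viewBox="0 0 218.493 126.466">
  <polygon points="115.724,24.052 119.812,33.801 138.638,107.870 33.632,13.986 185.978,97.560" fill="none" stroke="#ff8800"/>
  <polyline points="99.313,42.700 86.305,41.533 74.320,50.264 63.357,68.893" fill="none" stroke="#ff8800"/>
  <polygon points="175.938,69.405 191.909,104.428 156.886,120.399 140.915,85.376" fill="none" stroke="#ff8800"/>
</svg>

Machine Y-up, SVG Y-down with viewBox height 126.466, so y_svg = 126.466 − y_machine; X carries over. Every run uses S722, so all elements get stroke `#ff8800` (cut).

Run 1: The run returns to its start, so emit a `<polygon>` with points (Y-flipped): 115.724,24.052 119.812,33.801 138.638,107.870 33.632,13.986 185.978,97.560.

Run 2: The run is open, so emit a `<polyline>` with points (Y-flipped): 99.313,42.700 86.305,41.533 74.320,50.264 63.357,68.893.

Run 3: The run returns to its start, so emit a `<polygon>` with points (Y-flipped): 175.938,69.405 191.909,104.428 156.886,120.399 140.915,85.376.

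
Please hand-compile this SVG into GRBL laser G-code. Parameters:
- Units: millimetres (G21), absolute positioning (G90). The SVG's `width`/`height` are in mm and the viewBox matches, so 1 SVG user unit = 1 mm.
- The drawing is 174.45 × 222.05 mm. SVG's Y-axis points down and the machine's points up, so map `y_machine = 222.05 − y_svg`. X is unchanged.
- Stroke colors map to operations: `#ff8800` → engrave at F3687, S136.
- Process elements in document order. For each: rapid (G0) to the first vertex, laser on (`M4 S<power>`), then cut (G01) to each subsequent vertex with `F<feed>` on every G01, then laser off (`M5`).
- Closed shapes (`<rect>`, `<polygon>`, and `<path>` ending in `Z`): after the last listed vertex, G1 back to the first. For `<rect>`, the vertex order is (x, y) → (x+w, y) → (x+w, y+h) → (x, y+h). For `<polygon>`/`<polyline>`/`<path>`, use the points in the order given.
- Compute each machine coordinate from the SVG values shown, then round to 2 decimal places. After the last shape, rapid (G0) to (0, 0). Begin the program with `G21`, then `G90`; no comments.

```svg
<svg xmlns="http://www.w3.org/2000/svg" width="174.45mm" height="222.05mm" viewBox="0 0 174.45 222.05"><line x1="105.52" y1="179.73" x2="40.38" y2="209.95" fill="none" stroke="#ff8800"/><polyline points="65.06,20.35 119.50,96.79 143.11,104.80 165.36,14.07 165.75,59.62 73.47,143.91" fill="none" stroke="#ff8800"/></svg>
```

G21
G90
G0 X105.52 Y42.32
M4 S136
G01 X40.38 Y12.10 F3687
M5
G0 X65.06 Y201.70
M4 S136
G01 X119.50 Y125.26 F3687
G01 X143.11 Y117.25 F3687
G01 X165.36 Y207.98 F3687
G01 X165.75 Y162.43 F3687
G01 X73.47 Y78.14 F3687
M5
G0 X0.00 Y0.00

Since the viewBox matches the mm dimensions, user units are millimetres directly. The only transform is the Y-flip y_m = 222.05 − y_svg.

Shape 1 is a line segment drawn with `<line>`. Its stroke #ff8800 means engrave at S136, F3687. After flipping Y the toolpath is (105.52,42.32) → (40.38,12.10).

Shape 2 is a open polyline drawn with `<polyline>`. Its stroke #ff8800 means engrave at S136, F3687. After flipping Y the toolpath is (65.06,201.70) → (119.50,125.26) → (143.11,117.25) → (165.36,207.98) → (165.75,162.43) → (73.47,78.14).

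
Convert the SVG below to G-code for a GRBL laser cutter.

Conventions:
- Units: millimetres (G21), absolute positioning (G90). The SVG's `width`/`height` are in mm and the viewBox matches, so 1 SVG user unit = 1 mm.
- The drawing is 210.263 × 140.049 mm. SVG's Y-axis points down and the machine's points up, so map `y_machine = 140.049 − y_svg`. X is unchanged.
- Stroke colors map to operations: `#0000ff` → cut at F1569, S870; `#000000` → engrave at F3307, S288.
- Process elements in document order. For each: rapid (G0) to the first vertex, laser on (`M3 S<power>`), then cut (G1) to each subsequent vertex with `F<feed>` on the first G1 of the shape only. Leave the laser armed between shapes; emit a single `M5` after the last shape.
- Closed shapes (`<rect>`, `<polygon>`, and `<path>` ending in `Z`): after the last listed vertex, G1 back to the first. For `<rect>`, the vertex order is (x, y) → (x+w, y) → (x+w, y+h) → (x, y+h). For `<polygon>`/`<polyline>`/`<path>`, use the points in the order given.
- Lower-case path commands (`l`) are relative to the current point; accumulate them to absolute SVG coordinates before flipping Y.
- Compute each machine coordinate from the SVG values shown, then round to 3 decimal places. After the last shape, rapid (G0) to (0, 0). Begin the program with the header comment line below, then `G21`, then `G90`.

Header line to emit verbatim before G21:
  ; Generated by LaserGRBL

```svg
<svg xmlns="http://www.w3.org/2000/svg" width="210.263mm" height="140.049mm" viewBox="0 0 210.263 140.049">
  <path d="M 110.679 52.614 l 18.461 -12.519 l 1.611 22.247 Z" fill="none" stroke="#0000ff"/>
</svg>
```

1 u = 1 mm; y_m = 140.049 − y.

[1] `<path>` regular polygon, #0000ff→cut S870 F1569: (110.679,87.435) → (129.140,99.954) → (130.751,77.707) → (110.679,87.435) (closed)

; Generated by LaserGRBL
G21
G90
G0 X110.679 Y87.435
M3 S870
G1 X129.140 Y99.954 F1569
G1 X130.751 Y77.707
G1 X110.679 Y87.435
M5
G0 X0.000 Y0.000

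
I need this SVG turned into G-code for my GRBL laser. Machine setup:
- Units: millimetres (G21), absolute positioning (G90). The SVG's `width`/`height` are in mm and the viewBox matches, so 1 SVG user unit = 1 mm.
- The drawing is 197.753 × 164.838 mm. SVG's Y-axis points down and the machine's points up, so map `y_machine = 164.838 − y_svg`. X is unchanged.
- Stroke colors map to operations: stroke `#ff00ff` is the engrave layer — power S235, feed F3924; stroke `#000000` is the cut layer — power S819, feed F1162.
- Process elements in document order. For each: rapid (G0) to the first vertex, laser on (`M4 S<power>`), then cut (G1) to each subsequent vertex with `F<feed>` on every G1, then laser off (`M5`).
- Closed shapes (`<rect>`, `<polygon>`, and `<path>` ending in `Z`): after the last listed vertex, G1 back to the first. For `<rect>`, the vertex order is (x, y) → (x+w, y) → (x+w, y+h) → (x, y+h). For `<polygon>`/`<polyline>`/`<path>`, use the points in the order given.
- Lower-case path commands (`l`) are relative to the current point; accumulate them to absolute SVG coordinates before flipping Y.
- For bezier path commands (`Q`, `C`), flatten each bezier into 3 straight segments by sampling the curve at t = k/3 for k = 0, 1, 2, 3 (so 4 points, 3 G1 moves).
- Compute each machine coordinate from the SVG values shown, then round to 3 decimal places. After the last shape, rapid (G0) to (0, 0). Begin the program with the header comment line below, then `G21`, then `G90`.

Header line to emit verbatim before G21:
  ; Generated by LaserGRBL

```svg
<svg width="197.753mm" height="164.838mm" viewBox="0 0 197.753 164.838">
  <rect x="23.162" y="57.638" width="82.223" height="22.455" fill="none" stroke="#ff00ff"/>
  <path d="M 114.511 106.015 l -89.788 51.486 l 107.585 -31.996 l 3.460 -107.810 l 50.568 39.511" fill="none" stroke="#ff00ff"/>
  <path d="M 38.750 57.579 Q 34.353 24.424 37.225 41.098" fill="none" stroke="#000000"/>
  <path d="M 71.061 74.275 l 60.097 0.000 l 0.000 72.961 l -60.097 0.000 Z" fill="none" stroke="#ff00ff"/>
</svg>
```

Since the viewBox matches the mm dimensions, user units are millimetres directly. The only transform is the Y-flip y_m = 164.838 − y_svg.

Shape 1 is a rectangle drawn with `<rect>`. Its stroke #ff00ff means engrave at S235, F3924. After flipping Y the toolpath is (23.162,107.200) → (105.385,107.200) → (105.385,84.745) → (23.162,84.745) → (23.162,107.200), returning to the start.

Shape 2 is a open polyline drawn with `<path>`. Its stroke #ff00ff means engrave at S235, F3924. After flipping Y the toolpath is (114.511,58.823) → (24.723,7.337) → (132.308,39.333) → (135.768,147.143) → (186.336,107.632).

Shape 3 is a quadratic bezier drawn with `<path>`. Its stroke #000000 means cut at S819, F1162. After flipping Y the toolpath is (38.750,107.259) → (36.626,123.826) → (36.118,129.319) → (37.225,123.740).

Shape 4 is a rectangle drawn with `<path>`. Its stroke #ff00ff means engrave at S235, F3924. After flipping Y the toolpath is (71.061,90.563) → (131.158,90.563) → (131.158,17.602) → (71.061,17.602) → (71.061,90.563), returning to the start.

; Generated by LaserGRBL
G21
G90
G0 X23.162 Y107.200
M4 S235
G1 X105.385 Y107.200 F3924
G1 X105.385 Y84.745 F3924
G1 X23.162 Y84.745 F3924
G1 X23.162 Y107.200 F3924
M5
G0 X114.511 Y58.823
M4 S235
G1 X24.723 Y7.337 F3924
G1 X132.308 Y39.333 F3924
G1 X135.768 Y147.143 F3924
G1 X186.336 Y107.632 F3924
M5
G0 X38.750 Y107.259
M4 S819
G1 X36.626 Y123.826 F1162
G1 X36.118 Y129.319 F1162
G1 X37.225 Y123.740 F1162
M5
G0 X71.061 Y90.563
M4 S235
G1 X131.158 Y90.563 F3924
G1 X131.158 Y17.602 F3924
G1 X71.061 Y17.602 F3924
G1 X71.061 Y90.563 F3924
M5
G0 X0.000 Y0.000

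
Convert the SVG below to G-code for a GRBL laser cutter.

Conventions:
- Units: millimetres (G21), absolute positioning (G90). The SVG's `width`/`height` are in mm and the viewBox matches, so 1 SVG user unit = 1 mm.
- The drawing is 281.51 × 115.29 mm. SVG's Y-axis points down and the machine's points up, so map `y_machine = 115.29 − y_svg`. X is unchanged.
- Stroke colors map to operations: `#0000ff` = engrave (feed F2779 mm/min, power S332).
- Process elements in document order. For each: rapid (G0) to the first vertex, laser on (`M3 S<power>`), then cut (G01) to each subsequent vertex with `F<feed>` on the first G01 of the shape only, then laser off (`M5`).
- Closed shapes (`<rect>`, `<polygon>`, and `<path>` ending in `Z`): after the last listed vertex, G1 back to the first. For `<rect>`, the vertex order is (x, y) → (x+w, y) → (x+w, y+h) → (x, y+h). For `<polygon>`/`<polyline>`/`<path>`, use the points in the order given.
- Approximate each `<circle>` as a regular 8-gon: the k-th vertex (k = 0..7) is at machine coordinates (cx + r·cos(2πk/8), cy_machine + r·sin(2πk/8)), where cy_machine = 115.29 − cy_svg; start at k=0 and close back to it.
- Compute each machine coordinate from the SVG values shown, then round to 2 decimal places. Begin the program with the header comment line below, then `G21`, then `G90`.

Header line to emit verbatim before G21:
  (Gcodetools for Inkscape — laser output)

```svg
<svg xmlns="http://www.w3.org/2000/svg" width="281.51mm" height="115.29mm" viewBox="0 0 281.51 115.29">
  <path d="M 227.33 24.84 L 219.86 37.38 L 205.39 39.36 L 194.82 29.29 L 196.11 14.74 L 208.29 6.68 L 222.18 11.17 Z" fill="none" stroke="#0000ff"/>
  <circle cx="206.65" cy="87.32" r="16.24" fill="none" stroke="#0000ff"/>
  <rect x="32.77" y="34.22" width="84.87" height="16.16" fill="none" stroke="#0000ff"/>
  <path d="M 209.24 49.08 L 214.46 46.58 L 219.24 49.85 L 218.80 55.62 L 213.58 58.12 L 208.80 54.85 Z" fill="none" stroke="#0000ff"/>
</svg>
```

(Gcodetools for Inkscape — laser output)
G21
G90
G0 X227.33 Y90.45
M3 S332
G01 X219.86 Y77.91 F2779
G01 X205.39 Y75.93
G01 X194.82 Y86.00
G01 X196.11 Y100.55
G01 X208.29 Y108.61
G01 X222.18 Y104.12
G01 X227.33 Y90.45
M5
G0 X222.89 Y27.97
M3 S332
G01 X218.13 Y39.45 F2779
G01 X206.65 Y44.21
G01 X195.17 Y39.45
G01 X190.41 Y27.97
G01 X195.17 Y16.49
G01 X206.65 Y11.73
G01 X218.13 Y16.49
G01 X222.89 Y27.97
M5
G0 X32.77 Y81.07
M3 S332
G01 X117.64 Y81.07 F2779
G01 X117.64 Y64.91
G01 X32.77 Y64.91
G01 X32.77 Y81.07
M5
G0 X209.24 Y66.21
M3 S332
G01 X214.46 Y68.71 F2779
G01 X219.24 Y65.44
G01 X218.80 Y59.67
G01 X213.58 Y57.17
G01 X208.80 Y60.44
G01 X209.24 Y66.21
M5

viewBox `0 0 281.51 115.29` with mm width/height → 1 unit = 1 mm. Flip: y_m = 115.29 − y_svg.

**Shape 1** — `<path>` regular polygon, stroke `#0000ff` → engrave (S332, F2779). Machine vertices: (227.33,90.45) → (219.86,77.91) → (205.39,75.93) → (194.82,86.00) → (196.11,100.55) → (208.29,108.61) → (222.18,104.12) → (227.33,90.45). Closed: final G1 returns to the first vertex.

**Shape 2** — `<circle>` circle, stroke `#0000ff` → engrave (S332, F2779). Machine vertices: (222.89,27.97) → (218.13,39.45) → (206.65,44.21) → (195.17,39.45) → (190.41,27.97) → (195.17,16.49) → (206.65,11.73) → (218.13,16.49) → (222.89,27.97). Closed: final G1 returns to the first vertex.

**Shape 3** — `<rect>` rectangle, stroke `#0000ff` → engrave (S332, F2779). Machine vertices: (32.77,81.07) → (117.64,81.07) → (117.64,64.91) → (32.77,64.91) → (32.77,81.07). Closed: final G1 returns to the first vertex.

**Shape 4** — `<path>` regular polygon, stroke `#0000ff` → engrave (S332, F2779). Machine vertices: (209.24,66.21) → (214.46,68.71) → (219.24,65.44) → (218.80,59.67) → (213.58,57.17) → (208.80,60.44) → (209.24,66.21). Closed: final G1 returns to the first vertex.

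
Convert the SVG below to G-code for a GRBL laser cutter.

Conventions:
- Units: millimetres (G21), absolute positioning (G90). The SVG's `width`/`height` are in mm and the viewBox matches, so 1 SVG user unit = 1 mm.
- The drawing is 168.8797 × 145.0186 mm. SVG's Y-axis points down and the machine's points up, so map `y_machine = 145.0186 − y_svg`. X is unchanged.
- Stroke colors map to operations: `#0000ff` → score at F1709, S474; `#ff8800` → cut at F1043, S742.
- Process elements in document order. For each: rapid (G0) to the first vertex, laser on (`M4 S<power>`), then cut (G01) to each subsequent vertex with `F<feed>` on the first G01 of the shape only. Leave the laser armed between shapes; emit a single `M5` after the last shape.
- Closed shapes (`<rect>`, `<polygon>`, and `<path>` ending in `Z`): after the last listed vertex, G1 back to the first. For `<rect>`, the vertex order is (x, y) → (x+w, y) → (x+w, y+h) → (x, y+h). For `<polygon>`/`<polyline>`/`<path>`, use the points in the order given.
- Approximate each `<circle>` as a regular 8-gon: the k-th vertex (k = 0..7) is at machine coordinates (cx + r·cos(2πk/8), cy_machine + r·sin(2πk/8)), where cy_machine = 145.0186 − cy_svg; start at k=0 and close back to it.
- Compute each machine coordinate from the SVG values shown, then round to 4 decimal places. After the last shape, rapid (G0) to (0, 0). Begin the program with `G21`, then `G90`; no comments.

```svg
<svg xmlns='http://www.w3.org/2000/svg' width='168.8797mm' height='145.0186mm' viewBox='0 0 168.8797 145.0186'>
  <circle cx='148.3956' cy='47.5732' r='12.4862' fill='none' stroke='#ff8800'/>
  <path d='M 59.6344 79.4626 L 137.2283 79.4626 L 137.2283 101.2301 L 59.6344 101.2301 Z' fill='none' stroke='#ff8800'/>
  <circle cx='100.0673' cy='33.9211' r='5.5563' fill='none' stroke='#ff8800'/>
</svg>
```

G21
G90
G0 X160.8818 Y97.4454
M4 S742
G01 X157.2247 Y106.2745 F1043
G01 X148.3956 Y109.9316
G01 X139.5665 Y106.2745
G01 X135.9094 Y97.4454
G01 X139.5665 Y88.6163
G01 X148.3956 Y84.9592
G01 X157.2247 Y88.6163
G01 X160.8818 Y97.4454
G0 X59.6344 Y65.5560
M4 S742
G01 X137.2283 Y65.5560 F1043
G01 X137.2283 Y43.7885
G01 X59.6344 Y43.7885
G01 X59.6344 Y65.5560
G0 X105.6236 Y111.0975
M4 S742
G01 X103.9962 Y115.0264 F1043
G01 X100.0673 Y116.6538
G01 X96.1384 Y115.0264
G01 X94.5110 Y111.0975
G01 X96.1384 Y107.1686
G01 X100.0673 Y105.5412
G01 X103.9962 Y107.1686
G01 X105.6236 Y111.0975
M5
G0 X0.0000 Y0.0000

Since the viewBox matches the mm dimensions, user units are millimetres directly. The only transform is the Y-flip y_m = 145.0186 − y_svg.

Shape 1 is a circle drawn with `<circle>`. Its stroke #ff8800 means cut at S742, F1043. After flipping Y the toolpath is (160.8818,97.4454) → (157.2247,106.2745) → (148.3956,109.9316) → (139.5665,106.2745) → (135.9094,97.4454) → (139.5665,88.6163) → (148.3956,84.9592) → (157.2247,88.6163) → (160.8818,97.4454), returning to the start.

Shape 2 is a rectangle drawn with `<path>`. Its stroke #ff8800 means cut at S742, F1043. After flipping Y the toolpath is (59.6344,65.5560) → (137.2283,65.5560) → (137.2283,43.7885) → (59.6344,43.7885) → (59.6344,65.5560), returning to the start.

Shape 3 is a circle drawn with `<circle>`. Its stroke #ff8800 means cut at S742, F1043. After flipping Y the toolpath is (105.6236,111.0975) → (103.9962,115.0264) → (100.0673,116.6538) → (96.1384,115.0264) → (94.5110,111.0975) → (96.1384,107.1686) → (100.0673,105.5412) → (103.9962,107.1686) → (105.6236,111.0975), returning to the start.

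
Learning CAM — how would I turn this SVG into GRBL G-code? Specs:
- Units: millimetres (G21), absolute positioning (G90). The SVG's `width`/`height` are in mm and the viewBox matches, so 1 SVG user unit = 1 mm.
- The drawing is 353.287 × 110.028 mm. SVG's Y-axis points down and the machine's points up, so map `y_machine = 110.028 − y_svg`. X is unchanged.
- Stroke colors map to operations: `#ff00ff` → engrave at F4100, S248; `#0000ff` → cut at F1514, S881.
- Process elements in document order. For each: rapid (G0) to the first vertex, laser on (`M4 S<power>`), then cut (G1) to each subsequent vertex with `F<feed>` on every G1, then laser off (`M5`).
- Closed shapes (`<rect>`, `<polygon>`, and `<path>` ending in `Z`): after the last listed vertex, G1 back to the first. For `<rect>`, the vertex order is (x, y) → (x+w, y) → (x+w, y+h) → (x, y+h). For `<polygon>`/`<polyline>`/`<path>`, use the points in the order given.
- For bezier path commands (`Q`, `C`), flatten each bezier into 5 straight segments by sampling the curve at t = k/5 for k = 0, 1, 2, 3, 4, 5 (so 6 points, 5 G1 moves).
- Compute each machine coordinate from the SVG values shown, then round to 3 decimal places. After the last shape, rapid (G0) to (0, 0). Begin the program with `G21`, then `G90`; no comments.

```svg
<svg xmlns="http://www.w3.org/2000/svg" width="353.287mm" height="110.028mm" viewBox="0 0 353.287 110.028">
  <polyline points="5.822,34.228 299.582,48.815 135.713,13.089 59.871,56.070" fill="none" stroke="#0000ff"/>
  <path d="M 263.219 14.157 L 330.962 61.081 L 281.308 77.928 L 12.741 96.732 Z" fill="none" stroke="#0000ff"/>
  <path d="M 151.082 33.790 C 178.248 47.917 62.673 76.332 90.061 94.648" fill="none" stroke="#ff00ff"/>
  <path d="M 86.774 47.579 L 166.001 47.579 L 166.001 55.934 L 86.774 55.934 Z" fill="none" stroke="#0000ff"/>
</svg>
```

Since the viewBox matches the mm dimensions, user units are millimetres directly. The only transform is the Y-flip y_m = 110.028 − y_svg.

Shape 1 is a open polyline drawn with `<polyline>`. Its stroke #0000ff means cut at S881, F1514. After flipping Y the toolpath is (5.822,75.800) → (299.582,61.213) → (135.713,96.939) → (59.871,53.958).

Shape 2 is a closed polygon drawn with `<path>`. Its stroke #0000ff means cut at S881, F1514. After flipping Y the toolpath is (263.219,95.871) → (330.962,48.947) → (281.308,32.100) → (12.741,13.296) → (263.219,95.871), returning to the start.

Shape 3 is a cubic bezier drawn with `<path>`. Its stroke #ff00ff means engrave at S248, F4100. After flipping Y the toolpath is (151.082,76.238) → (152.538,66.242) → (133.451,53.988) → (107.533,40.646) → (88.498,27.386) → (90.061,15.380).

Shape 4 is a rectangle drawn with `<path>`. Its stroke #0000ff means cut at S881, F1514. After flipping Y the toolpath is (86.774,62.449) → (166.001,62.449) → (166.001,54.094) → (86.774,54.094) → (86.774,62.449), returning to the start.

G21
G90
G0 X5.822 Y75.800
M4 S881
G1 X299.582 Y61.213 F1514
G1 X135.713 Y96.939 F1514
G1 X59.871 Y53.958 F1514
M5
G0 X263.219 Y95.871
M4 S881
G1 X330.962 Y48.947 F1514
G1 X281.308 Y32.100 F1514
G1 X12.741 Y13.296 F1514
G1 X263.219 Y95.871 F1514
M5
G0 X151.082 Y76.238
M4 S248
G1 X152.538 Y66.242 F4100
G1 X133.451 Y53.988 F4100
G1 X107.533 Y40.646 F4100
G1 X88.498 Y27.386 F4100
G1 X90.061 Y15.380 F4100
M5
G0 X86.774 Y62.449
M4 S881
G1 X166.001 Y62.449 F1514
G1 X166.001 Y54.094 F1514
G1 X86.774 Y54.094 F1514
G1 X86.774 Y62.449 F1514
M5
G0 X0.000 Y0.000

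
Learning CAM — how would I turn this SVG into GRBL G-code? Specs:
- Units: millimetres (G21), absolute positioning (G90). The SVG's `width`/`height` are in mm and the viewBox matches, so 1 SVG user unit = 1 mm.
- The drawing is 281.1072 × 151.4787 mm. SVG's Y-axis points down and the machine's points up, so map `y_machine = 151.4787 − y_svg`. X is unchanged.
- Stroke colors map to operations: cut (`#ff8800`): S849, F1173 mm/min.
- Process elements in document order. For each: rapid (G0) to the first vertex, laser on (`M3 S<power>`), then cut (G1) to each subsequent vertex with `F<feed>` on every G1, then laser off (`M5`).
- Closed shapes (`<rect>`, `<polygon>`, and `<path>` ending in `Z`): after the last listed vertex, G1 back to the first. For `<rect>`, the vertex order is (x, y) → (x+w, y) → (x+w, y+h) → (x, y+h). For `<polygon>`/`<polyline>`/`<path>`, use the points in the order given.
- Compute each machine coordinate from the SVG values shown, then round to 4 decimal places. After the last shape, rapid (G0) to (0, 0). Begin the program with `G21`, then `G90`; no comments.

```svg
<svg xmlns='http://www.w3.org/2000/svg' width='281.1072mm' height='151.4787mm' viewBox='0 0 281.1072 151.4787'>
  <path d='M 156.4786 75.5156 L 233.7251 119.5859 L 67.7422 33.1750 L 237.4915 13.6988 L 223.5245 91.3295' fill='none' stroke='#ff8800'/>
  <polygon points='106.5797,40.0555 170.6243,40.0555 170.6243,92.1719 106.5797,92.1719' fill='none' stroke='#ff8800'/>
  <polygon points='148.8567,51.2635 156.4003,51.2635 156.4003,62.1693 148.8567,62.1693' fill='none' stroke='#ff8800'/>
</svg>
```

G21
G90
G0 X156.4786 Y75.9631
M3 S849
G1 X233.7251 Y31.8928 F1173
G1 X67.7422 Y118.3037 F1173
G1 X237.4915 Y137.7799 F1173
G1 X223.5245 Y60.1492 F1173
M5
G0 X106.5797 Y111.4232
M3 S849
G1 X170.6243 Y111.4232 F1173
G1 X170.6243 Y59.3068 F1173
G1 X106.5797 Y59.3068 F1173
G1 X106.5797 Y111.4232 F1173
M5
G0 X148.8567 Y100.2152
M3 S849
G1 X156.4003 Y100.2152 F1173
G1 X156.4003 Y89.3094 F1173
G1 X148.8567 Y89.3094 F1173
G1 X148.8567 Y100.2152 F1173
M5
G0 X0.0000 Y0.0000

Since the viewBox matches the mm dimensions, user units are millimetres directly. The only transform is the Y-flip y_m = 151.4787 − y_svg.

Shape 1 is a open polyline drawn with `<path>`. Its stroke #ff8800 means cut at S849, F1173. After flipping Y the toolpath is (156.4786,75.9631) → (233.7251,31.8928) → (67.7422,118.3037) → (237.4915,137.7799) → (223.5245,60.1492).

Shape 2 is a rectangle drawn with `<polygon>`. Its stroke #ff8800 means cut at S849, F1173. After flipping Y the toolpath is (106.5797,111.4232) → (170.6243,111.4232) → (170.6243,59.3068) → (106.5797,59.3068) → (106.5797,111.4232), returning to the start.

Shape 3 is a rectangle drawn with `<polygon>`. Its stroke #ff8800 means cut at S849, F1173. After flipping Y the toolpath is (148.8567,100.2152) → (156.4003,100.2152) → (156.4003,89.3094) → (148.8567,89.3094) → (148.8567,100.2152), returning to the start.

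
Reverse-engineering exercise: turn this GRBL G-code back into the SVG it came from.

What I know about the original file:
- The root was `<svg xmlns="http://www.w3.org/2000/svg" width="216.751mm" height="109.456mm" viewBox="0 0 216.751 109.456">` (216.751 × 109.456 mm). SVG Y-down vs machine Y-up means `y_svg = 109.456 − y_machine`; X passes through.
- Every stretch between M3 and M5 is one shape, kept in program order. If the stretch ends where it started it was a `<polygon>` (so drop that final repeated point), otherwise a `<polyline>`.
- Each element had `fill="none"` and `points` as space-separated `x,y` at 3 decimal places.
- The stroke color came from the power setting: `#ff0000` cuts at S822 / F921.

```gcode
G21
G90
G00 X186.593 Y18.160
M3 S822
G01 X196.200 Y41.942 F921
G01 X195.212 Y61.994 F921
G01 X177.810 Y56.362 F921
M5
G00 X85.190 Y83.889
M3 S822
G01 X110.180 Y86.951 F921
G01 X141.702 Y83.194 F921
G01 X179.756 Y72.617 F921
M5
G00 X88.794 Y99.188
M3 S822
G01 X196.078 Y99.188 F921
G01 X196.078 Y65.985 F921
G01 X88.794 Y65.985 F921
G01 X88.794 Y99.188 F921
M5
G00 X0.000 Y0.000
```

y_svg = 109.456 − y_m. Every run uses S822, so all elements get stroke `#ff0000` (cut).

[1] open run; points: 186.593,91.296 196.200,67.514 195.212,47.462 177.810,53.094

[2] open run; points: 85.190,25.567 110.180,22.505 141.702,26.262 179.756,36.839

[3] closed run; points: 88.794,10.268 196.078,10.268 196.078,43.471 88.794,43.471

<svg xmlns="http://www.w3.org/2000/svg" width="216.751mm" height="109.456mm" viewBox="0 0 216.751 109.456">
  <polyline points="186.593,91.296 196.200,67.514 195.212,47.462 177.810,53.094" fill="none" stroke="#ff0000"/>
  <polyline points="85.190,25.567 110.180,22.505 141.702,26.262 179.756,36.839" fill="none" stroke="#ff0000"/>
  <polygon points="88.794,10.268 196.078,10.268 196.078,43.471 88.794,43.471" fill="none" stroke="#ff0000"/>
</svg>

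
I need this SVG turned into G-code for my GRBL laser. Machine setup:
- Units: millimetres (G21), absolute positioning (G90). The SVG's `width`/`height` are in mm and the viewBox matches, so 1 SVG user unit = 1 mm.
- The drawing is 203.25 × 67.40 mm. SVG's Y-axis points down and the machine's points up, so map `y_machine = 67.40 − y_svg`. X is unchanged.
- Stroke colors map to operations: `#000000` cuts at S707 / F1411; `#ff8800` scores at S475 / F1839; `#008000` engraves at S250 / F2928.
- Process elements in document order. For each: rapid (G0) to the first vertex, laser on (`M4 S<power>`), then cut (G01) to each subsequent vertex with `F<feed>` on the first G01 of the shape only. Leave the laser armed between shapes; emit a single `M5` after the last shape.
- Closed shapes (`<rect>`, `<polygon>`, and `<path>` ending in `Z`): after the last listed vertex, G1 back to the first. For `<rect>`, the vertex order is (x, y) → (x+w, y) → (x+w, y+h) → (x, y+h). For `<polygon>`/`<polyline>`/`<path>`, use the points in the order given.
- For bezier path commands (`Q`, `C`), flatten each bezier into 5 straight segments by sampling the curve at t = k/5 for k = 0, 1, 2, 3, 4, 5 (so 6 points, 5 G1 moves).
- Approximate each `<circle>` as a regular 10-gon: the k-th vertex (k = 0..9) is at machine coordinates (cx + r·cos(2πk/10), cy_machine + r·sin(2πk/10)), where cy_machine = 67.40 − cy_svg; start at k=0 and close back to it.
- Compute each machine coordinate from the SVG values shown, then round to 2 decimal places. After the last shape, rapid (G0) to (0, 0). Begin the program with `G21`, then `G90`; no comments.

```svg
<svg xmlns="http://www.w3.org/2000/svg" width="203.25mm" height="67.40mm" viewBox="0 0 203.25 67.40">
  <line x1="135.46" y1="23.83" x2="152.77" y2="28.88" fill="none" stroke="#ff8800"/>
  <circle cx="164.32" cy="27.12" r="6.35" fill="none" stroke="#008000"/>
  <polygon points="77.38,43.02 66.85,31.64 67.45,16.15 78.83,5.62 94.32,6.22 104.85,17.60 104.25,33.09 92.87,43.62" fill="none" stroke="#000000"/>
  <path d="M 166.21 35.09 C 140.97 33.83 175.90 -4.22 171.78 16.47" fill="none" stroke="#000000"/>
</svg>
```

1 u = 1 mm; y_m = 67.40 − y.

[1] `<line>` line segment, #ff8800→score S475 F1839: (135.46,43.57) → (152.77,38.52)

[2] `<circle>` circle, #008000→engrave S250 F2928: (170.67,40.28) → (169.46,44.01) → (166.28,46.32) → (162.36,46.32) → (159.18,44.01) → (157.97,40.28) → (159.18,36.55) → (162.36,34.24) → (166.28,34.24) → (169.46,36.55) → (170.67,40.28) (closed)

[3] `<polygon>` regular polygon, #000000→cut S707 F1411: (77.38,24.38) → (66.85,35.76) → (67.45,51.25) → (78.83,61.78) → (94.32,61.18) → (104.85,49.80) → (104.25,34.31) → (92.87,23.78) → (77.38,24.38) (closed)

[4] `<path>` cubic bezier, #000000→cut S707 F1411: (166.21,32.31) → (157.49,36.72) → (158.45,45.37) → (164.33,53.68) → (170.36,57.06) → (171.78,50.93)

G21
G90
G0 X135.46 Y43.57
M4 S475
G01 X152.77 Y38.52 F1839
G0 X170.67 Y40.28
M4 S250
G01 X169.46 Y44.01 F2928
G01 X166.28 Y46.32
G01 X162.36 Y46.32
G01 X159.18 Y44.01
G01 X157.97 Y40.28
G01 X159.18 Y36.55
G01 X162.36 Y34.24
G01 X166.28 Y34.24
G01 X169.46 Y36.55
G01 X170.67 Y40.28
G0 X77.38 Y24.38
M4 S707
G01 X66.85 Y35.76 F1411
G01 X67.45 Y51.25
G01 X78.83 Y61.78
G01 X94.32 Y61.18
G01 X104.85 Y49.80
G01 X104.25 Y34.31
G01 X92.87 Y23.78
G01 X77.38 Y24.38
G0 X166.21 Y32.31
M4 S707
G01 X157.49 Y36.72 F1411
G01 X158.45 Y45.37
G01 X164.33 Y53.68
G01 X170.36 Y57.06
G01 X171.78 Y50.93
M5
G0 X0.00 Y0.00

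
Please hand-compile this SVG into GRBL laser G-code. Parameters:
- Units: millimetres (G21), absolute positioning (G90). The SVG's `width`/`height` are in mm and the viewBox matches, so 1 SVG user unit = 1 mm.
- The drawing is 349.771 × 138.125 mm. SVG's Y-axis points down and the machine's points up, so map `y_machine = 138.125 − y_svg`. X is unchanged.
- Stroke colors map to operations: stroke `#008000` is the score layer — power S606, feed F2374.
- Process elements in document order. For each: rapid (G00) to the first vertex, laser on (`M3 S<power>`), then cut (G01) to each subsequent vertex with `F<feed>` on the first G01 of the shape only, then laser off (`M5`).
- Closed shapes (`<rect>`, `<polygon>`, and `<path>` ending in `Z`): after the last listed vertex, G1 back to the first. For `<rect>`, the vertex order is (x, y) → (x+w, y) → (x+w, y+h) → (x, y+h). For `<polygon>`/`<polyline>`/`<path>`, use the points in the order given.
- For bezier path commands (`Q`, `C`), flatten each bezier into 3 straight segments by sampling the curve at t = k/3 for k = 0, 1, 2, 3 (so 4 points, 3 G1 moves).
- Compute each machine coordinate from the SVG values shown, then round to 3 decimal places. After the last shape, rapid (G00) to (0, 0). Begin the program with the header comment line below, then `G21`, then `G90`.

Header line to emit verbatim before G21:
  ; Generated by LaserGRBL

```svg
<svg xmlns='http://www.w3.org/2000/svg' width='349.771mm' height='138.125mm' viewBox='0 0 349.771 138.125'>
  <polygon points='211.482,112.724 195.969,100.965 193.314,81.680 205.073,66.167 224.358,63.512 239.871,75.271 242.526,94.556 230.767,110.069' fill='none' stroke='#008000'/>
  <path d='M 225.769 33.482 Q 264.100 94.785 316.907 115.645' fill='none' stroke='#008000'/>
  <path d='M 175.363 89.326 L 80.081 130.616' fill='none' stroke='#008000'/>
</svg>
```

; Generated by LaserGRBL
G21
G90
G00 X211.482 Y25.401
M3 S606
G01 X195.969 Y37.160 F2374
G01 X193.314 Y56.445
G01 X205.073 Y71.958
G01 X224.358 Y74.613
G01 X239.871 Y62.854
G01 X242.526 Y43.569
G01 X230.767 Y28.056
G01 X211.482 Y25.401
M5
G00 X225.769 Y104.643
M3 S606
G01 X252.931 Y68.268 F2374
G01 X283.311 Y40.880
G01 X316.907 Y22.480
M5
G00 X175.363 Y48.799
M3 S606
G01 X80.081 Y7.509 F2374
M5
G00 X0.000 Y0.000

Since the viewBox matches the mm dimensions, user units are millimetres directly. The only transform is the Y-flip y_m = 138.125 − y_svg.

Shape 1 is a regular polygon drawn with `<polygon>`. Its stroke #008000 means score at S606, F2374. After flipping Y the toolpath is (211.482,25.401) → (195.969,37.160) → (193.314,56.445) → (205.073,71.958) → (224.358,74.613) → (239.871,62.854) → (242.526,43.569) → (230.767,28.056) → (211.482,25.401), returning to the start.

Shape 2 is a quadratic bezier drawn with `<path>`. Its stroke #008000 means score at S606, F2374. After flipping Y the toolpath is (225.769,104.643) → (252.931,68.268) → (283.311,40.880) → (316.907,22.480).

Shape 3 is a line segment drawn with `<path>`. Its stroke #008000 means score at S606, F2374. After flipping Y the toolpath is (175.363,48.799) → (80.081,7.509).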